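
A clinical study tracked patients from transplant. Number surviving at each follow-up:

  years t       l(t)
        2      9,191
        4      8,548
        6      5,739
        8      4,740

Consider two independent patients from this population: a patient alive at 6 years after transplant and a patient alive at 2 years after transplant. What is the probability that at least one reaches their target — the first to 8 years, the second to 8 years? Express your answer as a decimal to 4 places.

p₁ = l(8)/l(6) = 4,740/5,739 = 0.825928; p₂ = l(8)/l(2) = 4,740/9,191 = 0.515722.
P(at least one) = 1 − (1−p₁)(1−p₂) = 1 − 0.174072 × 0.484278 = 0.915701.

0.9157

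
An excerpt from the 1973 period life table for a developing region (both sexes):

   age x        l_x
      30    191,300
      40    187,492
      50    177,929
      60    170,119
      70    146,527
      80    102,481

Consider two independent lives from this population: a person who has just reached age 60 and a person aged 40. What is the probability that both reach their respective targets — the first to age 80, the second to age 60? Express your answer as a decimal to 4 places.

p₁ = l_80/l_60 = 102,481/170,119 = 0.602408; p₂ = l_60/l_40 = 170,119/187,492 = 0.907340.
P(both) = p₁ × p₂ = 0.602408 × 0.907340 = 0.546589.

0.5466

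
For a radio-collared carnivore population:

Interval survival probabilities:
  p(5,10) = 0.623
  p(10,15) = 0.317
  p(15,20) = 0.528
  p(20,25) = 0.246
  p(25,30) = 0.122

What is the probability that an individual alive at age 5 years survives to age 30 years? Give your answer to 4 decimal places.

Chaining the interval survival probabilities: 0.623 × 0.317 × 0.528 × 0.246 × 0.122.
= 0.003130.

0.0031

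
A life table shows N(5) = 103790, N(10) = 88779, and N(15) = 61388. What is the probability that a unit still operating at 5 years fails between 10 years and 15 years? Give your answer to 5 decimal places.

0.26391

This is the probability of reaching 10 but not 15, conditional on being operational at 5: (N(10) − N(15)) / N(5).
= (88779 − 61388) / 103790 = 27391 / 103790 = 0.263908.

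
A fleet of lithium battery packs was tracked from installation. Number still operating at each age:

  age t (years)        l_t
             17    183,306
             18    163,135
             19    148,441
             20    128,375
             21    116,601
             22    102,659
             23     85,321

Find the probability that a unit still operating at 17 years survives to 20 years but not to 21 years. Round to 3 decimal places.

This is the probability of reaching 20 but not 21, conditional on being operational at 17: (l_20 − l_21) / l_17.
= (128,375 − 116,601) / 183,306 = 11,774 / 183,306 = 0.064231.

0.064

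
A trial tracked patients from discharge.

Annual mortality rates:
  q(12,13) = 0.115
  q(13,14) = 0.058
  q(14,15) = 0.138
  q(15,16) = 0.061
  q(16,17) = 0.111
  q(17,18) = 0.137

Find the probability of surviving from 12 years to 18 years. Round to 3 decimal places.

0.518

P(survive 12→18) = (1 − 0.115) × (1 − 0.058) × (1 − 0.138) × (1 − 0.061) × (1 − 0.111) × (1 − 0.137).
= 0.885 × 0.942 × 0.862 × 0.939 × 0.889 × 0.863 = 0.517702.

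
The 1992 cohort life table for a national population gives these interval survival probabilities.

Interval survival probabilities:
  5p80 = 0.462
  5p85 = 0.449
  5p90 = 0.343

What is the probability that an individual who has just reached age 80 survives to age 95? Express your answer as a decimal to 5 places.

Survival from 80 to 95 is the product of surviving each interval: 0.462 × 0.449 × 0.343.
= 0.071151.

0.07115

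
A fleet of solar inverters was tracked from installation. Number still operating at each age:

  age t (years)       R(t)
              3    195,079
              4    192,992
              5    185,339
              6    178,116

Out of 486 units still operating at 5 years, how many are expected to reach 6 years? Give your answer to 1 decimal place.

The relevant probability is 178,116/185,339 = 0.961028.
Expected number = 486 × 0.961028 = 467.1.

467.1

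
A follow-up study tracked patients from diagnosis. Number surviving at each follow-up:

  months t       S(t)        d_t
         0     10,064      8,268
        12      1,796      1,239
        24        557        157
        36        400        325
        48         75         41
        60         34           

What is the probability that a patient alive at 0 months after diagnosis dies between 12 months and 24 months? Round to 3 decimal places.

This is the probability of reaching 12 but not 24, conditional on being alive at 0: (S(12) − S(24)) / S(0).
= (1,796 − 557) / 10,064 = 1,239 / 10,064 = 0.123112.

0.123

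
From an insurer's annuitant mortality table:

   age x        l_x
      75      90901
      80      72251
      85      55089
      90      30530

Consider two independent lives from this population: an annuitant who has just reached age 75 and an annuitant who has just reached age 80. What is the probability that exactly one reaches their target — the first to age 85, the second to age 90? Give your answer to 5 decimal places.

p₁ = l_85/l_75 = 55089/90901 = 0.606033; p₂ = l_90/l_80 = 30530/72251 = 0.422555.
P(exactly one) = p₁(1−p₂) + (1−p₁)p₂ = 0.349951 + 0.166473 = 0.516423.

0.51642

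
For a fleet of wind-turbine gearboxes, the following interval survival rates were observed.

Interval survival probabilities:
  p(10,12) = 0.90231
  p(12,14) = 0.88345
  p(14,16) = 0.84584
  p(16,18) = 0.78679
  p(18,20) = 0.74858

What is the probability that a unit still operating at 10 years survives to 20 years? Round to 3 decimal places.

0.397

Chaining the interval survival probabilities: 0.90231 × 0.88345 × 0.84584 × 0.78679 × 0.74858.
= 0.397121.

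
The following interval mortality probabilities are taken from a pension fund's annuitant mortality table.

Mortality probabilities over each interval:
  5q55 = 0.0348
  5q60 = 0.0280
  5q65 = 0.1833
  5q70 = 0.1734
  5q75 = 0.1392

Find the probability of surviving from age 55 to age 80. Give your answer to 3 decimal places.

0.545

Chaining the interval survival probabilities: (1 − 0.0348) × (1 − 0.0280) × (1 − 0.1833) × (1 − 0.1734) × (1 − 0.1392).
= 0.9652 × 0.9720 × 0.8167 × 0.8266 × 0.8608 = 0.545185.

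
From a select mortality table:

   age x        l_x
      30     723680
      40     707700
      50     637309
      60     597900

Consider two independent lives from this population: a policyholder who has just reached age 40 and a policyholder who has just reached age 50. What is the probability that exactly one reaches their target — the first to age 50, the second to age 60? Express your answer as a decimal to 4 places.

p₁ = l_50/l_40 = 637309/707700 = 0.900536; p₂ = l_60/l_50 = 597900/637309 = 0.938163.
P(exactly one) = p₁(1−p₂) + (1−p₁)p₂ = 0.055686 + 0.093313 = 0.149000.

0.1490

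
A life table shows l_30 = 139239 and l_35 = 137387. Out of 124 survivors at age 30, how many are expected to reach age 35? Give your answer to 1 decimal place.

The relevant probability is 137387/139239 = 0.986699.
Expected number = 124 × 0.986699 = 122.4.

122.4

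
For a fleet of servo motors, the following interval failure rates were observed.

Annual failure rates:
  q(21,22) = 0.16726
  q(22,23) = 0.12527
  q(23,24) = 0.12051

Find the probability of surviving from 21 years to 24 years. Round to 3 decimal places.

0.641

The overall survival probability is (1 − 0.16726) × (1 − 0.12527) × (1 − 0.12051).
= 0.83274 × 0.87473 × 0.87949 = 0.640640.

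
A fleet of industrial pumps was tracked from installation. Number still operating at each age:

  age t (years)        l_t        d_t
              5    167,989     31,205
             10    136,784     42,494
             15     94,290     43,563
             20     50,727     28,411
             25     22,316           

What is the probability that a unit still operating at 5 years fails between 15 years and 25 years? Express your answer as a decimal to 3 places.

This is the probability of reaching 15 but not 25, conditional on being operational at 5: (l_15 − l_25) / l_5.
= (94,290 − 22,316) / 167,989 = 71,974 / 167,989 = 0.428445.

0.428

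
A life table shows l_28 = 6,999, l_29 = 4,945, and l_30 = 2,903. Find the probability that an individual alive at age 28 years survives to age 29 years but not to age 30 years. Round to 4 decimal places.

This is the probability of reaching 29 but not 30, conditional on being alive at 28: (l_29 − l_30) / l_28.
= (4,945 − 2,903) / 6,999 = 2,042 / 6,999 = 0.291756.

0.2918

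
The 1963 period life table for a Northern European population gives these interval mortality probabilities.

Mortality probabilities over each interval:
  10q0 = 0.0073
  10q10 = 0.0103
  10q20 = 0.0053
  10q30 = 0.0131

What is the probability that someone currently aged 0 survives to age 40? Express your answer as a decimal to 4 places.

Chaining the interval survival probabilities: (1 − 0.0073) × (1 − 0.0103) × (1 − 0.0053) × (1 − 0.0131).
= 0.9927 × 0.9897 × 0.9947 × 0.9869 = 0.964466.

0.9645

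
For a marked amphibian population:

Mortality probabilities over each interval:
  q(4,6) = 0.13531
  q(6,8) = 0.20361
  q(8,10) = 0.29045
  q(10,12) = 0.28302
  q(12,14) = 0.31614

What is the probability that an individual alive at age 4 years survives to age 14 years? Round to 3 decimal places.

0.240

The overall survival probability is (1 − 0.13531) × (1 − 0.20361) × (1 − 0.29045) × (1 − 0.28302) × (1 − 0.31614).
= 0.86469 × 0.79639 × 0.70955 × 0.71698 × 0.68386 = 0.239576.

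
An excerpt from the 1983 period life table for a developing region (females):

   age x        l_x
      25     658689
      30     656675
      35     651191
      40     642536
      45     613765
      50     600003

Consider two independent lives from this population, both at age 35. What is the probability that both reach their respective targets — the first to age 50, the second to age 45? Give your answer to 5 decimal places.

0.86844

p₁ = l_50/l_35 = 600003/651191 = 0.921393; p₂ = l_45/l_35 = 613765/651191 = 0.942527.
P(both) = p₁ × p₂ = 0.921393 × 0.942527 = 0.868438.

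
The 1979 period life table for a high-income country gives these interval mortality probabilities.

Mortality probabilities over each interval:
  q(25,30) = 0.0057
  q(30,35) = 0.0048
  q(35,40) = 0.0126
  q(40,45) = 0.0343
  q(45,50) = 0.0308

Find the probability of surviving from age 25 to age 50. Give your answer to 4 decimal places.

0.9145

Chaining the interval survival probabilities: (1 − 0.0057) × (1 − 0.0048) × (1 − 0.0126) × (1 − 0.0343) × (1 − 0.0308).
= 0.9943 × 0.9952 × 0.9874 × 0.9657 × 0.9692 = 0.914485.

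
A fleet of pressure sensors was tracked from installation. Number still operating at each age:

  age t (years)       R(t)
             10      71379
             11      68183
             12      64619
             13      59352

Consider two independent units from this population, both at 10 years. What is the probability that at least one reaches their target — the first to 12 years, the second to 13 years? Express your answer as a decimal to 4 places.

p₁ = R(12)/R(10) = 64619/71379 = 0.905294; p₂ = R(13)/R(10) = 59352/71379 = 0.831505.
P(at least one) = 1 − (1−p₁)(1−p₂) = 1 − 0.094706 × 0.168495 = 0.984043.

0.9840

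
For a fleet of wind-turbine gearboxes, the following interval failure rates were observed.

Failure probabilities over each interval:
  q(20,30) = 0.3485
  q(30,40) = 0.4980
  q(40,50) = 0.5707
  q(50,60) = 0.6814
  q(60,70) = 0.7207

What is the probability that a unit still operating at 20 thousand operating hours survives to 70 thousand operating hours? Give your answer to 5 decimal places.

Survival from 20 to 70 is the product of surviving each interval: (1 − 0.3485) × (1 − 0.4980) × (1 − 0.5707) × (1 − 0.6814) × (1 − 0.7207).
= 0.6515 × 0.5020 × 0.4293 × 0.3186 × 0.2793 = 0.012494.

0.01249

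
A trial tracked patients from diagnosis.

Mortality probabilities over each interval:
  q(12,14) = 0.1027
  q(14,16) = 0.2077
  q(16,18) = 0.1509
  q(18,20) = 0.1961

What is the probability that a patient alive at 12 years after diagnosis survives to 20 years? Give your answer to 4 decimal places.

0.4853

Survival from 12 to 20 is the product of surviving each interval: (1 − 0.1027) × (1 − 0.2077) × (1 − 0.1509) × (1 − 0.1961).
= 0.8973 × 0.7923 × 0.8491 × 0.8039 = 0.485275.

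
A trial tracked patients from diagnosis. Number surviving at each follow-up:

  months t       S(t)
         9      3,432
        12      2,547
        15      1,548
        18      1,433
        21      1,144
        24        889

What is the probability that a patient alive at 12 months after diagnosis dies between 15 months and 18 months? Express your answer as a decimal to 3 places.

This is the probability of reaching 15 but not 18, conditional on being alive at 12: (S(15) − S(18)) / S(12).
= (1,548 − 1,433) / 2,547 = 115 / 2,547 = 0.045151.

0.045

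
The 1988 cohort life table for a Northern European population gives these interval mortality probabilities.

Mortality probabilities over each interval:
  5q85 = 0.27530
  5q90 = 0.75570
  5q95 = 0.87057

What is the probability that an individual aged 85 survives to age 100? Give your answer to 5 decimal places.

0.02291

Chaining the interval survival probabilities: (1 − 0.27530) × (1 − 0.75570) × (1 − 0.87057).
= 0.72470 × 0.24430 × 0.12943 = 0.022915.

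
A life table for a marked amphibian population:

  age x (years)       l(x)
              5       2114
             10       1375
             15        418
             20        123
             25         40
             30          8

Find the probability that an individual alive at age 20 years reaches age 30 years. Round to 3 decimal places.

0.065

The conditional survival probability is l(30)/l(20) = 8/123 = 0.065041.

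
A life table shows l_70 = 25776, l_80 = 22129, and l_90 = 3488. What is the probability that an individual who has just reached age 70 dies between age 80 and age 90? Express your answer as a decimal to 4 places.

We want 10|10q70 = (l_80 − l_90)/l_70.
This is the probability of reaching 80 but not 90, conditional on being alive at 70: (l_80 − l_90) / l_70.
= (22129 − 3488) / 25776 = 18641 / 25776 = 0.723192.

0.7232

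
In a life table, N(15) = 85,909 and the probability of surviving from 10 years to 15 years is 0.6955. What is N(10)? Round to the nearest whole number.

N(10) = N(15) / p = 85,909 / 0.6955 = 123521.

123521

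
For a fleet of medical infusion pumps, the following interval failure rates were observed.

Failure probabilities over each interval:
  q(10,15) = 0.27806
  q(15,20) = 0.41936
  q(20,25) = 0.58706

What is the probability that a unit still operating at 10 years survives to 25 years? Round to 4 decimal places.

Survival from 10 to 25 is the product of surviving each interval: (1 − 0.27806) × (1 − 0.41936) × (1 − 0.58706).
= 0.72194 × 0.58064 × 0.41294 = 0.173099.

0.1731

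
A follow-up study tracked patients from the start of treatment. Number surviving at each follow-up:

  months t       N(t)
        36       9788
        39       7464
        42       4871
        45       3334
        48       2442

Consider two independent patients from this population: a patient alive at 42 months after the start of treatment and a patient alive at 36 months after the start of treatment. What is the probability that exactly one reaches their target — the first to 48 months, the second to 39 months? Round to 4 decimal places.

0.4993

p₁ = N(48)/N(42) = 2442/4871 = 0.501334; p₂ = N(39)/N(36) = 7464/9788 = 0.762566.
P(exactly one) = p₁(1−p₂) + (1−p₁)p₂ = 0.119034 + 0.380266 = 0.499299.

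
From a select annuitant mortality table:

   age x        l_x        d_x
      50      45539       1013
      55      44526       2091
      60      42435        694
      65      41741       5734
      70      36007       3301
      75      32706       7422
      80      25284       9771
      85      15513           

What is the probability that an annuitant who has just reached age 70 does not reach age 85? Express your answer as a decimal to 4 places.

P(die before 85 | alive at 70) = 1 − l_85/l_70 = 1 − 15513/36007 = (20494)/36007 = 0.569167.

0.5692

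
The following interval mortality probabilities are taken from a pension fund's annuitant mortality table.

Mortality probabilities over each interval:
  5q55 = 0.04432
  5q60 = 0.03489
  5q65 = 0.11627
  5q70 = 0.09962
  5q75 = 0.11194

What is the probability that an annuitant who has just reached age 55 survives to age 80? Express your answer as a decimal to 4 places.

Chaining the interval survival probabilities: (1 − 0.04432) × (1 − 0.03489) × (1 − 0.11627) × (1 − 0.09962) × (1 − 0.11194).
= 0.95568 × 0.96511 × 0.88373 × 0.90038 × 0.88806 = 0.651744.

0.6517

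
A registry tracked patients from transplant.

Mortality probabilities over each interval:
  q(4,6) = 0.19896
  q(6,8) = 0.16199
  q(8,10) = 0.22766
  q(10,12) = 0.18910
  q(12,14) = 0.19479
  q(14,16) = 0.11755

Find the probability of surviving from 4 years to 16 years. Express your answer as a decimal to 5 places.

0.29873

P(survive 4→16) = (1 − 0.19896) × (1 − 0.16199) × (1 − 0.22766) × (1 − 0.18910) × (1 − 0.19479) × (1 − 0.11755).
= 0.80104 × 0.83801 × 0.77234 × 0.81090 × 0.80521 × 0.88245 = 0.298730.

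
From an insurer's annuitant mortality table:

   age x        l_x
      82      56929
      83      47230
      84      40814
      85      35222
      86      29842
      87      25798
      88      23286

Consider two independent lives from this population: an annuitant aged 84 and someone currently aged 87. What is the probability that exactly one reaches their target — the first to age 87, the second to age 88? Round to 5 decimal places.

p₁ = l_87/l_84 = 25798/40814 = 0.632087; p₂ = l_88/l_87 = 23286/25798 = 0.902628.
P(exactly one) = p₁(1−p₂) + (1−p₁)p₂ = 0.061548 + 0.332089 = 0.393636.

0.39364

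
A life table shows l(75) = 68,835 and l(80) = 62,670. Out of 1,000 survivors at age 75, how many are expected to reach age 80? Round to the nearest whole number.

The relevant probability is 62,670/68,835 = 0.910438.
Expected number = 1,000 × 0.910438 = 910.

910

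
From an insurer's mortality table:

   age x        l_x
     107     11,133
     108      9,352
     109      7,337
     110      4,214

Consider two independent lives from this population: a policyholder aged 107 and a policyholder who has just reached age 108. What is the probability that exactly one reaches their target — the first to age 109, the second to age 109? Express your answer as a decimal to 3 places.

p₁ = l_109/l_107 = 7,337/11,133 = 0.659032; p₂ = l_109/l_108 = 7,337/9,352 = 0.784538.
P(exactly one) = p₁(1−p₂) + (1−p₁)p₂ = 0.141996 + 0.267502 = 0.409499.

0.409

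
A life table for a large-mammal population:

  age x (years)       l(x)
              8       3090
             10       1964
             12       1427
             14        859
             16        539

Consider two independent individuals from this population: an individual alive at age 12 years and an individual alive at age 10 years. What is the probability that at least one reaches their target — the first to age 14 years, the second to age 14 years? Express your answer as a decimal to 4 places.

0.7761

p₁ = l(14)/l(12) = 859/1427 = 0.601962; p₂ = l(14)/l(10) = 859/1964 = 0.437373.
P(at least one) = 1 − (1−p₁)(1−p₂) = 1 − 0.398038 × 0.562627 = 0.776053.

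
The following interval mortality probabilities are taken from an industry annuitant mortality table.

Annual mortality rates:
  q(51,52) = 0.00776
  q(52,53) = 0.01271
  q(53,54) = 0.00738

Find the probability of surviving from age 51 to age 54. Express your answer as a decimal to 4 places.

0.9724

The overall survival probability is (1 − 0.00776) × (1 − 0.01271) × (1 − 0.00738).
= 0.99224 × 0.98729 × 0.99262 = 0.972399.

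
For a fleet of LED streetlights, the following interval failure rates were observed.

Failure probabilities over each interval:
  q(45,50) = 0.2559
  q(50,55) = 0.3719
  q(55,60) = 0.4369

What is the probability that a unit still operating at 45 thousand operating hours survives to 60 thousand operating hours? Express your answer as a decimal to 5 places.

0.26318

P(survive 45→60) = (1 − 0.2559) × (1 − 0.3719) × (1 − 0.4369).
= 0.7441 × 0.6281 × 0.5631 = 0.263176.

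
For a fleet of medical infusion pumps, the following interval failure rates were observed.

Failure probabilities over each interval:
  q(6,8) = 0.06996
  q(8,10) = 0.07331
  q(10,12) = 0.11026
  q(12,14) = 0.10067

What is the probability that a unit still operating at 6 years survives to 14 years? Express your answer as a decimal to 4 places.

0.6896

Chaining the interval survival probabilities: (1 − 0.06996) × (1 − 0.07331) × (1 − 0.11026) × (1 − 0.10067).
= 0.93004 × 0.92669 × 0.88974 × 0.89933 = 0.689633.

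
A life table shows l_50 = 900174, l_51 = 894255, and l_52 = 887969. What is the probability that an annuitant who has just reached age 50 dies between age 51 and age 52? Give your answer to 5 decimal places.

0.00698

We want 1|1q50 = (l_51 − l_52)/l_50.
This is the probability of reaching 51 but not 52, conditional on being alive at 50: (l_51 − l_52) / l_50.
= (894255 − 887969) / 900174 = 6286 / 900174 = 0.006983.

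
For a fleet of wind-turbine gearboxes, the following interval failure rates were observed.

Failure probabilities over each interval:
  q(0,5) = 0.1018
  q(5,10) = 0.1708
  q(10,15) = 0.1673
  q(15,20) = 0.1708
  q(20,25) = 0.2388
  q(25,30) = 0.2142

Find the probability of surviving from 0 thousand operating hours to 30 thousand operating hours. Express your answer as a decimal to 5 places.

0.30760

P(survive 0→30) = (1 − 0.1018) × (1 − 0.1708) × (1 − 0.1673) × (1 − 0.1708) × (1 − 0.2388) × (1 − 0.2142).
= 0.8982 × 0.8292 × 0.8327 × 0.8292 × 0.7612 × 0.7858 = 0.307603.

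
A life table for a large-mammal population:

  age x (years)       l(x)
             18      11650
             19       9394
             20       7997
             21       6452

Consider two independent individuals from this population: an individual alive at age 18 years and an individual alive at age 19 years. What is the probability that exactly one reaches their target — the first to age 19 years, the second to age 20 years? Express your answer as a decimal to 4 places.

p₁ = l(19)/l(18) = 9394/11650 = 0.806352; p₂ = l(20)/l(19) = 7997/9394 = 0.851288.
P(exactly one) = p₁(1−p₂) + (1−p₁)p₂ = 0.119914 + 0.164850 = 0.284764.

0.2848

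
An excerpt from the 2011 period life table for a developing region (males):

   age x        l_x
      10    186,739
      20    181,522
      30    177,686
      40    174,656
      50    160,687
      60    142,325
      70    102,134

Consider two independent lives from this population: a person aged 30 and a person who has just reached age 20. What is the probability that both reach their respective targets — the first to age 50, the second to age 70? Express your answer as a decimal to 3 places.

p₁ = l_50/l_30 = 160,687/177,686 = 0.904331; p₂ = l_70/l_20 = 102,134/181,522 = 0.562654.
P(both) = p₁ × p₂ = 0.904331 × 0.562654 = 0.508825.

0.509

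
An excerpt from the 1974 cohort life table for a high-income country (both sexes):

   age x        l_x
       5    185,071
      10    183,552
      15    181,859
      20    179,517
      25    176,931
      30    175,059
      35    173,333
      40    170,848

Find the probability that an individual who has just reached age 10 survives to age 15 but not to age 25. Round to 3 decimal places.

0.027

This is the probability of reaching 15 but not 25, conditional on being alive at 10: (l_15 − l_25) / l_10.
= (181,859 − 176,931) / 183,552 = 4,928 / 183,552 = 0.026848.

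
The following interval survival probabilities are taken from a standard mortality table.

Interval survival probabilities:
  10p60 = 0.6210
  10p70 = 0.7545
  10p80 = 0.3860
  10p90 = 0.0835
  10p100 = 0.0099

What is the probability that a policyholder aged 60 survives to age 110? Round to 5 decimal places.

The overall survival probability is 0.6210 × 0.7545 × 0.3860 × 0.0835 × 0.0099.
= 0.000150.

0.00015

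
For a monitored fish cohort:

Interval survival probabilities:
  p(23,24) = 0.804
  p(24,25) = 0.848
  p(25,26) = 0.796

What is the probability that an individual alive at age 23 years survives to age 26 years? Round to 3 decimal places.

0.543

Chaining the interval survival probabilities: 0.804 × 0.848 × 0.796.
= 0.542706.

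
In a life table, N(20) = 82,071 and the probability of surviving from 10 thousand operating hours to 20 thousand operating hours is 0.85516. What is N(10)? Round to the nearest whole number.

N(10) = N(20) / p = 82,071 / 0.85516 = 95972.

95972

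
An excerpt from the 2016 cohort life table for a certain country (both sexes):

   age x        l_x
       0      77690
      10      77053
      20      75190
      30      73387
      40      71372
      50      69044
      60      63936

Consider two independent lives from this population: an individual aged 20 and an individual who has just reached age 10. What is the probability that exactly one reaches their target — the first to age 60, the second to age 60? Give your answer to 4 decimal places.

0.2689

p₁ = l_60/l_20 = 63936/75190 = 0.850326; p₂ = l_60/l_10 = 63936/77053 = 0.829767.
P(exactly one) = p₁(1−p₂) + (1−p₁)p₂ = 0.144754 + 0.124195 = 0.268948.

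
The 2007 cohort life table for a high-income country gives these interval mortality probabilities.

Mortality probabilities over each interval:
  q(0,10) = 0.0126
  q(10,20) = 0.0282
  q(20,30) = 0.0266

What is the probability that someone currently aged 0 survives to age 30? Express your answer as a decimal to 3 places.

The overall survival probability is (1 − 0.0126) × (1 − 0.0282) × (1 − 0.0266).
= 0.9874 × 0.9718 × 0.9734 = 0.934031.

0.934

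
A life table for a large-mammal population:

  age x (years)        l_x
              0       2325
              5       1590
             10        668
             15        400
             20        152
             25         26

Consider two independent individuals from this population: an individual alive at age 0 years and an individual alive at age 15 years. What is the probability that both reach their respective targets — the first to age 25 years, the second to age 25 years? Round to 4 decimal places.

0.0007

p₁ = l_25/l_0 = 26/2325 = 0.011183; p₂ = l_25/l_15 = 26/400 = 0.065000.
P(both) = p₁ × p₂ = 0.011183 × 0.065000 = 0.000727.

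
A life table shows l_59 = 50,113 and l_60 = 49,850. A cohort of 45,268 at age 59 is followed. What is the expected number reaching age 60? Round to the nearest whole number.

The relevant probability is 49,850/50,113 = 0.994752.
Expected number = 45,268 × 0.994752 = 45030.

45030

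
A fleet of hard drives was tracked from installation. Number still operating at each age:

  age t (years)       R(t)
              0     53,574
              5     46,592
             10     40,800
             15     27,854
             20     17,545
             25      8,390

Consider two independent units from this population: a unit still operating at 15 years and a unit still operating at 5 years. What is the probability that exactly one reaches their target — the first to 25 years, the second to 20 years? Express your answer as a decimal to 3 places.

p₁ = R(25)/R(15) = 8,390/27,854 = 0.301213; p₂ = R(20)/R(5) = 17,545/46,592 = 0.376567.
P(exactly one) = p₁(1−p₂) + (1−p₁)p₂ = 0.187786 + 0.263140 = 0.450926.

0.451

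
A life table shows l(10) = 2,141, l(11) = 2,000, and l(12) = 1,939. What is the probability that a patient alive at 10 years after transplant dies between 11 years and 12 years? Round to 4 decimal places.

0.0285

This is the probability of reaching 11 but not 12, conditional on being alive at 10: (l(11) − l(12)) / l(10).
= (2,000 − 1,939) / 2,141 = 61 / 2,141 = 0.028491.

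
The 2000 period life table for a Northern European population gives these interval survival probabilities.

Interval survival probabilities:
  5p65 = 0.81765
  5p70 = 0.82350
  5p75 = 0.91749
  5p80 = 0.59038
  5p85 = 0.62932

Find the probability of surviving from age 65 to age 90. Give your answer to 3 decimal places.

0.230

25p65 = 0.81765 × 0.82350 × 0.91749 × 0.59038 × 0.62932.
= 0.229528.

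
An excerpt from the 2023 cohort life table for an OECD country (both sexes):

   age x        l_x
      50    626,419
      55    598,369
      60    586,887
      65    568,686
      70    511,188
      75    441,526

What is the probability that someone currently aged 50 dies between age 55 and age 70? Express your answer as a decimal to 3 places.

0.139

We want 5|15q50 = (l_55 − l_70)/l_50.
This is the probability of reaching 55 but not 70, conditional on being alive at 50: (l_55 − l_70) / l_50.
= (598,369 − 511,188) / 626,419 = 87,181 / 626,419 = 0.139174.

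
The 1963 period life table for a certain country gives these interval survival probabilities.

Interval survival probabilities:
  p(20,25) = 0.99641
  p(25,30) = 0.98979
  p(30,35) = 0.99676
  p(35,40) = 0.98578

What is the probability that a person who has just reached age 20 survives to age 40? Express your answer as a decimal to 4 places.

0.9691

Chaining the interval survival probabilities: 0.99641 × 0.98979 × 0.99676 × 0.98578.
= 0.969062.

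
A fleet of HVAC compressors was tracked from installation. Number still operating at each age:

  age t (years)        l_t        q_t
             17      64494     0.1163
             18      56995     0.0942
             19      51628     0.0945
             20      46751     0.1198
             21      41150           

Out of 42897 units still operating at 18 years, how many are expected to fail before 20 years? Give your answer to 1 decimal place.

7710.1

The relevant probability is 1 − 46751/56995 = 0.179735.
Expected number = 42897 × 0.179735 = 7710.1.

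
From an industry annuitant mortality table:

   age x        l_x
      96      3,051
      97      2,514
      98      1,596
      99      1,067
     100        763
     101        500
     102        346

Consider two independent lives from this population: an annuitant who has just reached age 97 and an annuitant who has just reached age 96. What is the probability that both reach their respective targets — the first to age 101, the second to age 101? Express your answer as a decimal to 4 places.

p₁ = l_101/l_97 = 500/2,514 = 0.198886; p₂ = l_101/l_96 = 500/3,051 = 0.163881.
P(both) = p₁ × p₂ = 0.198886 × 0.163881 = 0.032594.

0.0326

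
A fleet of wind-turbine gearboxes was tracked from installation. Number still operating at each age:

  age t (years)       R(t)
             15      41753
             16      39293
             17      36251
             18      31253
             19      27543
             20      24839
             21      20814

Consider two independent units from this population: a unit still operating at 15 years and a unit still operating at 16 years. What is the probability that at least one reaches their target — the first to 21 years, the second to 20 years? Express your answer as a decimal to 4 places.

0.8155

p₁ = R(21)/R(15) = 20814/41753 = 0.498503; p₂ = R(20)/R(16) = 24839/39293 = 0.632148.
P(at least one) = 1 − (1−p₁)(1−p₂) = 1 − 0.501497 × 0.367852 = 0.815523.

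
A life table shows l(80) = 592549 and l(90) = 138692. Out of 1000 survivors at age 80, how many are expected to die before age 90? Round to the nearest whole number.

766

The relevant probability is 1 − 138692/592549 = 0.765940.
Expected number = 1000 × 0.765940 = 766.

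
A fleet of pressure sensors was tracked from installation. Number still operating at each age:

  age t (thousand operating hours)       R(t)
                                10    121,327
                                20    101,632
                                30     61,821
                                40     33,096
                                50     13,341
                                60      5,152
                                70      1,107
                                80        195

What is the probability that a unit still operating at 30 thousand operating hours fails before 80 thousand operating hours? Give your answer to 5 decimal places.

0.99685

P(fail before 80 | operational at 30) = 1 − R(80)/R(30) = 1 − 195/61,821 = (61,626)/61,821 = 0.996846.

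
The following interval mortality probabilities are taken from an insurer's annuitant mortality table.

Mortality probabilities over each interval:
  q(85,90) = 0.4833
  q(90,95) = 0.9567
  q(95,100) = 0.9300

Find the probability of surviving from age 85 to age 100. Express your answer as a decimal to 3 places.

0.002

Survival from 85 to 100 is the product of surviving each interval: (1 − 0.4833) × (1 − 0.9567) × (1 − 0.9300).
= 0.5167 × 0.0433 × 0.0700 = 0.001566.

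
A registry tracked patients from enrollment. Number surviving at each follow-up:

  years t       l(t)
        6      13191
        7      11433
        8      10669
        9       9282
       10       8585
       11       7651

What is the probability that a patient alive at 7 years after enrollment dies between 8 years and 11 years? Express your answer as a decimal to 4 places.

0.2640

This is the probability of reaching 8 but not 11, conditional on being alive at 7: (l(8) − l(11)) / l(7).
= (10669 − 7651) / 11433 = 3018 / 11433 = 0.263973.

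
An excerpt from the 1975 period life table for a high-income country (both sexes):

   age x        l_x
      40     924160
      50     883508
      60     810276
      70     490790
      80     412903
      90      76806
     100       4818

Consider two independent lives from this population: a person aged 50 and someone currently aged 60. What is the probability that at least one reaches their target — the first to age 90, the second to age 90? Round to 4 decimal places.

p₁ = l_90/l_50 = 76806/883508 = 0.086933; p₂ = l_90/l_60 = 76806/810276 = 0.094790.
P(at least one) = 1 − (1−p₁)(1−p₂) = 1 − 0.913067 × 0.905210 = 0.173483.

0.1735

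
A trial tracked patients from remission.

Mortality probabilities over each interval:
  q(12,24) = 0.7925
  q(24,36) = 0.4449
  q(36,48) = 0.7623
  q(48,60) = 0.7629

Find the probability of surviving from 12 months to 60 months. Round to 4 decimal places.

0.0065

P(survive 12→60) = (1 − 0.7925) × (1 − 0.4449) × (1 − 0.7623) × (1 − 0.7629).
= 0.2075 × 0.5551 × 0.2377 × 0.2371 = 0.006492.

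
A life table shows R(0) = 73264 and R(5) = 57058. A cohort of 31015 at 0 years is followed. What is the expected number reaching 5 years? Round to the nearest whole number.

24154

The relevant probability is 57058/73264 = 0.778800.
Expected number = 31015 × 0.778800 = 24154.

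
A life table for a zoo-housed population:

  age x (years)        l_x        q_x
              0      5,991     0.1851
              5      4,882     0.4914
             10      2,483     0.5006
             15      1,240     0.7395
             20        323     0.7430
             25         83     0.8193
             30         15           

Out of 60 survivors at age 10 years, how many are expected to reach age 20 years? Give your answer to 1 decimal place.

The relevant probability is 323/2,483 = 0.130085.
Expected number = 60 × 0.130085 = 7.8.

7.8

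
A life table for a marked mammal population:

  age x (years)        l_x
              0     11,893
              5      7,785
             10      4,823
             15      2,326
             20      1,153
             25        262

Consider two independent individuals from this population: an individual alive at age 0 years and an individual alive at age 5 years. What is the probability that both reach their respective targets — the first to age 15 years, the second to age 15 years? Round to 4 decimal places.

0.0584

p₁ = l_15/l_0 = 2,326/11,893 = 0.195577; p₂ = l_15/l_5 = 2,326/7,785 = 0.298780.
P(both) = p₁ × p₂ = 0.195577 × 0.298780 = 0.058434.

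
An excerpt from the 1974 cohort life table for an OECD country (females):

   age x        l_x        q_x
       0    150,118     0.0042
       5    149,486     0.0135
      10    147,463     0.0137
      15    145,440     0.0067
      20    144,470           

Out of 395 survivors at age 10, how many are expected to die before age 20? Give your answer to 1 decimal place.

8.0

The relevant probability is 1 − 144,470/147,463 = 0.020297.
Expected number = 395 × 0.020297 = 8.0.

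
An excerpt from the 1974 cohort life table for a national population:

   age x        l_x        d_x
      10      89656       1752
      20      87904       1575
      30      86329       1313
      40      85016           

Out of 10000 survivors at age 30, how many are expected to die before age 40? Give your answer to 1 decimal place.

The relevant probability is 1 − 85016/86329 = 0.015209.
Expected number = 10000 × 0.015209 = 152.1.

152.1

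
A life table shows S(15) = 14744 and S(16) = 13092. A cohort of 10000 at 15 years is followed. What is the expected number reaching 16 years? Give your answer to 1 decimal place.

8879.5

The relevant probability is 13092/14744 = 0.887954.
Expected number = 10000 × 0.887954 = 8879.5.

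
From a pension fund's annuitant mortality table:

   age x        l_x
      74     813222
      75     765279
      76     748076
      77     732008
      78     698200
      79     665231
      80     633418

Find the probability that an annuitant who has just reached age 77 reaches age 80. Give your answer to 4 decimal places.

We want 3p77 = l_80/l_77.
The conditional survival probability is l_80/l_77 = 633418/732008 = 0.865316.

0.8653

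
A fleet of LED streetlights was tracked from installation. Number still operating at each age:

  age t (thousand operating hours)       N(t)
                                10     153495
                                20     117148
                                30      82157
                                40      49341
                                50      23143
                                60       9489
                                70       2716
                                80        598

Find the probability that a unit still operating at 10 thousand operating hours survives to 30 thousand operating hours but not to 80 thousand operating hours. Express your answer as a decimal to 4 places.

0.5313

This is the probability of reaching 30 but not 80, conditional on being operational at 10: (N(30) − N(80)) / N(10).
= (82157 − 598) / 153495 = 81559 / 153495 = 0.531346.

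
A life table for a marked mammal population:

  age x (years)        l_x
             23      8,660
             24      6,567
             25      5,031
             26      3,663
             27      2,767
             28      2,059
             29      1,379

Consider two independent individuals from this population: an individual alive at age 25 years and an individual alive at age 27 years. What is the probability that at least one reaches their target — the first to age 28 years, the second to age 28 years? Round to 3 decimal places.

0.849

p₁ = l_28/l_25 = 2,059/5,031 = 0.409263; p₂ = l_28/l_27 = 2,059/2,767 = 0.744127.
P(at least one) = 1 − (1−p₁)(1−p₂) = 1 − 0.590737 × 0.255873 = 0.848846.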